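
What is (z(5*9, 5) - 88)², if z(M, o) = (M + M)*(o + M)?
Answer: 19465744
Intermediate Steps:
z(M, o) = 2*M*(M + o) (z(M, o) = (2*M)*(M + o) = 2*M*(M + o))
(z(5*9, 5) - 88)² = (2*(5*9)*(5*9 + 5) - 88)² = (2*45*(45 + 5) - 88)² = (2*45*50 - 88)² = (4500 - 88)² = 4412² = 19465744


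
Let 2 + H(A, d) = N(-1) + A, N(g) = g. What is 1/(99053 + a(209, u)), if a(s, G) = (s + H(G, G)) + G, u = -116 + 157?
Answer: 1/99341 ≈ 1.0066e-5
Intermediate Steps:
u = 41
H(A, d) = -3 + A (H(A, d) = -2 + (-1 + A) = -3 + A)
a(s, G) = -3 + s + 2*G (a(s, G) = (s + (-3 + G)) + G = (-3 + G + s) + G = -3 + s + 2*G)
1/(99053 + a(209, u)) = 1/(99053 + (-3 + 209 + 2*41)) = 1/(99053 + (-3 + 209 + 82)) = 1/(99053 + 288) = 1/99341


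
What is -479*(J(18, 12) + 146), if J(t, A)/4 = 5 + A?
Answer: -102506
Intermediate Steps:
J(t, A) = 20 + 4*A (J(t, A) = 4*(5 + A) = 20 + 4*A)
-479*(J(18, 12) + 146) = -479*((20 + 4*12) + 146) = -479*((20 + 48) + 146) = -479*(68 + 146) = -479*214 = -102506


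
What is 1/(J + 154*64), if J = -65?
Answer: 1/9791 ≈ 0.00010213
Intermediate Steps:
1/(J + 154*64) = 1/(-65 + 154*64) = 1/(-65 + 9856) = 1/9791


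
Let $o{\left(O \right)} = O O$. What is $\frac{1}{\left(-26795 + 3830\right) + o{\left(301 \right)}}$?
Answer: $\frac{1}{67636} \approx 1.4785 \cdot 10^{-5}$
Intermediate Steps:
$o{\left(O \right)} = O^{2}$
$\frac{1}{\left(-26795 + 3830\right) + o{\left(301 \right)}} = \frac{1}{\left(-26795 + 3830\right) + 301^{2}} = \frac{1}{-22965 + 90601} = \frac{1}{67636}$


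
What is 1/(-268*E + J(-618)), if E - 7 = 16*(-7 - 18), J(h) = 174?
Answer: 1/105498 ≈ 9.4789e-6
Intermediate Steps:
E = -393 (E = 7 + 16*(-7 - 18) = 7 + 16*(-25) = 7 - 400 = -393)
1/(-268*E + J(-618)) = 1/(-268*(-393) + 174) = 1/(105324 + 174) = 1/105498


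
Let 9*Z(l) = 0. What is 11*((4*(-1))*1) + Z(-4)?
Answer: -44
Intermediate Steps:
Z(l) = 0 (Z(l) = (⅑)*0 = 0)
11*((4*(-1))*1) + Z(-4) = 11*((4*(-1))*1) + 0 = 11*(-4*1) + 0 = 11*(-4) + 0 = -44 + 0 = -44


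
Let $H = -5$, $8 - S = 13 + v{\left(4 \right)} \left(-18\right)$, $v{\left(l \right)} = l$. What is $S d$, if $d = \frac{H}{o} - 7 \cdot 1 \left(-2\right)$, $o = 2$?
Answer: $\frac{1541}{2} \approx 770.5$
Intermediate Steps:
$S = 67$ ($S = 8 - \left(13 + 4 \left(-18\right)\right) = 8 - \left(13 - 72\right) = 8 - -59 = 8 + 59 = 67$)
$d = \frac{23}{2}$ ($d = - \frac{5}{2} - 7 \cdot 1 \left(-2\right) = \left(-5\right) \frac{1}{2} - -14 = - \frac{5}{2} + 14 = \frac{23}{2} \approx 11.5$)
$S d = 67 \cdot \frac{23}{2} = \frac{1541}{2}$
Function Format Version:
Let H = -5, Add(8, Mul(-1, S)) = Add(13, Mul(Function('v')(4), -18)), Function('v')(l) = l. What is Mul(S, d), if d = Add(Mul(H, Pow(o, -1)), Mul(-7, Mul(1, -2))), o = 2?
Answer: Rational(1541, 2) ≈ 770.50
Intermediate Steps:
S = 67 (S = Add(8, Mul(-1, Add(13, Mul(4, -18)))) = Add(8, Mul(-1, Add(13, -72))) = Add(8, Mul(-1, -59)) = Add(8, 59) = 67)
d = Rational(23, 2) (d = Add(Mul(-5, Pow(2, -1)), Mul(-7, Mul(1, -2))) = Add(Mul(-5, Rational(1, 2)), Mul(-7, -2)) = Add(Rational(-5, 2), 14) = Rational(23, 2) ≈ 11.500)
Mul(S, d) = Mul(67, Rational(23, 2)) = Rational(1541, 2)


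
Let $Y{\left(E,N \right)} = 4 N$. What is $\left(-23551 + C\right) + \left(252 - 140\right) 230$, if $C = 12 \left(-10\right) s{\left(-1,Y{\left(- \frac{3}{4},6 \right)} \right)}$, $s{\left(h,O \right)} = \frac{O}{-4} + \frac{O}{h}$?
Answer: $5809$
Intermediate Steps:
$s{\left(h,O \right)} = - \frac{O}{4} + \frac{O}{h}$ ($s{\left(h,O \right)} = O \left(- \frac{1}{4}\right) + \frac{O}{h} = - \frac{O}{4} + \frac{O}{h}$)
$C = 3600$ ($C = 12 \left(-10\right) \left(- \frac{4 \cdot 6}{4} + \frac{4 \cdot 6}{-1}\right) = - 120 \left(\left(- \frac{1}{4}\right) 24 + 24 \left(-1\right)\right) = - 120 \left(-6 - 24\right) = \left(-120\right) \left(-30\right) = 3600$)
$\left(-23551 + C\right) + \left(252 - 140\right) 230 = \left(-23551 + 3600\right) + \left(252 - 140\right) 230 = -19951 + 112 \cdot 230 = -19951 + 25760 = 5809$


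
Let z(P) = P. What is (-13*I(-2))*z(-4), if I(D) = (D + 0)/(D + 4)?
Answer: -52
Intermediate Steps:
I(D) = D/(4 + D)
(-13*I(-2))*z(-4) = -(-26)/(4 - 2)*(-4) = -(-26)/2*(-4) = -13*(-1)*(-4) = 13*(-4) = -52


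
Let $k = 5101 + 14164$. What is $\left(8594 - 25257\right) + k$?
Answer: $2602$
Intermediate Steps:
$k = 19265$
$\left(8594 - 25257\right) + k = \left(8594 - 25257\right) + 19265 = -16663 + 19265 = 2602$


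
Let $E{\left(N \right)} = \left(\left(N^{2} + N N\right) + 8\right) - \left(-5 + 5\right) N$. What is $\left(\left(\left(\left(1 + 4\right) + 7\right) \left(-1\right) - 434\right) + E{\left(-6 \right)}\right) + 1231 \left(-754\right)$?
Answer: $-928540$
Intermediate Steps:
$E{\left(N \right)} = 8 + 2 N^{2}$ ($E{\left(N \right)} = \left(\left(N^{2} + N^{2}\right) + 8\right) - 0 N = \left(2 N^{2} + 8\right) - 0 = \left(8 + 2 N^{2}\right) + 0 = 8 + 2 N^{2}$)
$\left(\left(\left(\left(1 + 4\right) + 7\right) \left(-1\right) - 434\right) + E{\left(-6 \right)}\right) + 1231 \left(-754\right) = \left(\left(\left(\left(1 + 4\right) + 7\right) \left(-1\right) - 434\right) + \left(8 + 2 \left(-6\right)^{2}\right)\right) + 1231 \left(-754\right) = \left(\left(\left(5 + 7\right) \left(-1\right) - 434\right) + \left(8 + 2 \cdot 36\right)\right) - 928174 = \left(\left(12 \left(-1\right) - 434\right) + \left(8 + 72\right)\right) - 928174 = \left(\left(-12 - 434\right) + 80\right) - 928174 = \left(-446 + 80\right) - 928174 = -366 - 928174 = -928540$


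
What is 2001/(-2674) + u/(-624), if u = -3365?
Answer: 3874693/834288 ≈ 4.6443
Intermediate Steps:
2001/(-2674) + u/(-624) = 2001/(-2674) - 3365/(-624) = 2001*(-1/2674) - 3365*(-1/624) = -2001/2674 + 3365/624 = 3874693/834288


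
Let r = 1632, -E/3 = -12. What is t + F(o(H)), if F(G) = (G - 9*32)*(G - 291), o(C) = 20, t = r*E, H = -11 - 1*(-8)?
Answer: 131380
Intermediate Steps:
E = 36 (E = -3*(-12) = 36)
H = -3 (H = -11 + 8 = -3)
t = 58752 (t = 1632*36 = 58752)
F(G) = (-291 + G)*(-288 + G) (F(G) = (G - 288)*(-291 + G) = (-288 + G)*(-291 + G) = (-291 + G)*(-288 + G))
t + F(o(H)) = 58752 + (83808 + 20² - 579*20) = 58752 + (83808 + 400 - 11580) = 58752 + 72628 = 131380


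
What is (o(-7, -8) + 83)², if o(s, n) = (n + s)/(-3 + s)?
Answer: 28561/4 ≈ 7140.3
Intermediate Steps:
o(s, n) = (n + s)/(-3 + s)
(o(-7, -8) + 83)² = ((-8 - 7)/(-3 - 7) + 83)² = (-15/(-10) + 83)² = (-⅒*(-15) + 83)² = (3/2 + 83)² = (169/2)² = 28561/4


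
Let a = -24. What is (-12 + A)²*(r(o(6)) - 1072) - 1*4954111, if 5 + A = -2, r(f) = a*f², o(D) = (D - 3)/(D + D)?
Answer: -10683289/2 ≈ -5.3416e+6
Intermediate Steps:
o(D) = (-3 + D)/(2*D) (o(D) = (-3 + D)/((2*D)) = (-3 + D)*(1/(2*D)) = (-3 + D)/(2*D))
r(f) = -24*f²
A = -7 (A = -5 - 2 = -7)
(-12 + A)²*(r(o(6)) - 1072) - 1*4954111 = (-12 - 7)²*(-24*(-3 + 6)²/144 - 1072) - 1*4954111 = (-19)²*(-24*((½)*(⅙)*3)² - 1072) - 4954111 = 361*(-24*(¼)² - 1072) - 4954111 = 361*(-24*1/16 - 1072) - 4954111 = 361*(-3/2 - 1072) - 4954111 = 361*(-2147/2) - 4954111 = -775067/2 - 4954111 = -10683289/2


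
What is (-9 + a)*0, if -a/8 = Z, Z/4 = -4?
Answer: 0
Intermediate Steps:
Z = -16 (Z = 4*(-4) = -16)
a = 128 (a = -8*(-16) = 128)
(-9 + a)*0 = (-9 + 128)*0 = 119*0 = 0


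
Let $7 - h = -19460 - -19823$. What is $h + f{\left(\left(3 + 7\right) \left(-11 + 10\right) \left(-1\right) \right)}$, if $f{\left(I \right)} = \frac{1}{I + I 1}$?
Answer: $- \frac{7119}{20} \approx -355.95$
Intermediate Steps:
$h = -356$ ($h = 7 - \left(-19460 - -19823\right) = 7 - \left(-19460 + 19823\right) = 7 - 363 = -356$)
$f{\left(I \right)} = \frac{1}{2 I}$ ($f{\left(I \right)} = \frac{1}{I + I} = \frac{1}{2 I}$)
$h + f{\left(\left(3 + 7\right) \left(-11 + 10\right) \left(-1\right) \right)} = -356 + \frac{1}{2 \left(3 + 7\right) \left(-11 + 10\right) \left(-1\right)} = -356 + \frac{1}{2 \cdot 10 \left(-1\right) \left(-1\right)} = -356 + \frac{1}{2 \left(\left(-10\right) \left(-1\right)\right)} = -356 + \frac{1}{2 \cdot 10} = -356 + \frac{1}{2} \cdot \frac{1}{10} = -356 + \frac{1}{20} = - \frac{7119}{20}$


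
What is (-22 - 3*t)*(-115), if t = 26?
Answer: 11500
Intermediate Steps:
(-22 - 3*t)*(-115) = (-22 - 3*26)*(-115) = (-22 - 78)*(-115) = -100*(-115) = 11500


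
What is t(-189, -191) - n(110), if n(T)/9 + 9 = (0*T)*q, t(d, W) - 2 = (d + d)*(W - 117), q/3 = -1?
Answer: 116507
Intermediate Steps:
q = -3 (q = 3*(-1) = -3)
t(d, W) = 2 + 2*d*(-117 + W) (t(d, W) = 2 + (d + d)*(W - 117) = 2 + (2*d)*(-117 + W) = 2 + 2*d*(-117 + W))
n(T) = -81 (n(T) = -81 + 9*((0*T)*(-3)) = -81 + 9*(0*(-3)) = -81 + 9*0 = -81 + 0 = -81)
t(-189, -191) - n(110) = (2 - 234*(-189) + 2*(-191)*(-189)) - 1*(-81) = (2 + 44226 + 72198) + 81 = 116426 + 81 = 116507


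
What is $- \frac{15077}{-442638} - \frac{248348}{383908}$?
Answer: $- \frac{3719288611}{6069009618} \approx -0.61283$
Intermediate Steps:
$- \frac{15077}{-442638} - \frac{248348}{383908} = \left(-15077\right) \left(- \frac{1}{442638}\right) - \frac{62087}{95977} = \frac{15077}{442638} - \frac{62087}{95977} = - \frac{3719288611}{6069009618}$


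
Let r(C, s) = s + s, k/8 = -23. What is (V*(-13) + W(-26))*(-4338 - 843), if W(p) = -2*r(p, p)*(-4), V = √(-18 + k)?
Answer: 2155296 + 67353*I*√202 ≈ 2.1553e+6 + 9.5727e+5*I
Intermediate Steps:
k = -184 (k = 8*(-23) = -184)
r(C, s) = 2*s
V = I*√202 (V = √(-18 - 184) = √(-202) = I*√202 ≈ 14.213*I)
W(p) = 16*p (W(p) = -4*p*(-4) = 16*p)
(V*(-13) + W(-26))*(-4338 - 843) = ((I*√202)*(-13) + 16*(-26))*(-4338 - 843) = (-13*I*√202 - 416)*(-5181) = (-416 - 13*I*√202)*(-5181) = 2155296 + 67353*I*√202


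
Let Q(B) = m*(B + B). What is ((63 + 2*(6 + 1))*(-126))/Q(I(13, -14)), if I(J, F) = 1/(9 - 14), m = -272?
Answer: -24255/272 ≈ -89.173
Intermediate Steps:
I(J, F) = -1/5 (I(J, F) = 1/(-5) = -1/5)
Q(B) = -544*B (Q(B) = -272*(B + B) = -544*B)
((63 + 2*(6 + 1))*(-126))/Q(I(13, -14)) = ((63 + 2*(6 + 1))*(-126))/((-544*(-1/5))) = ((63 + 2*7)*(-126))/(544/5) = ((63 + 14)*(-126))*(5/544) = (77*(-126))*(5/544) = -9702*5/544 = -24255/272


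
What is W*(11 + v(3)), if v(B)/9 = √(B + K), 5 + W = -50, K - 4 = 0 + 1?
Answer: -605 - 990*√2 ≈ -2005.1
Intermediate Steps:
K = 5 (K = 4 + (0 + 1) = 4 + 1 = 5)
W = -55 (W = -5 - 50 = -55)
v(B) = 9*√(5 + B) (v(B) = 9*√(B + 5) = 9*√(5 + B))
W*(11 + v(3)) = -55*(11 + 9*√(5 + 3)) = -55*(11 + 9*√8) = -55*(11 + 9*(2*√2)) = -55*(11 + 18*√2) = -605 - 990*√2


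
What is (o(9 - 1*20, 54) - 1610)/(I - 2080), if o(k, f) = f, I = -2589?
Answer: 1556/4669 ≈ 0.33326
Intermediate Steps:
(o(9 - 1*20, 54) - 1610)/(I - 2080) = (54 - 1610)/(-2589 - 2080) = -1556/(-4669) = -1556*(-1/4669) = 1556/4669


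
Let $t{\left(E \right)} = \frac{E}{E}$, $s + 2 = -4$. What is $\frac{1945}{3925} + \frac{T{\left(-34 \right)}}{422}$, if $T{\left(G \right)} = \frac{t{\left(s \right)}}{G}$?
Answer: $\frac{5580587}{11263180} \approx 0.49547$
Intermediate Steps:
$s = -6$ ($s = -2 - 4 = -6$)
$t{\left(E \right)} = 1$
$T{\left(G \right)} = \frac{1}{G}$ ($T{\left(G \right)} = 1 \frac{1}{G} = \frac{1}{G}$)
$\frac{1945}{3925} + \frac{T{\left(-34 \right)}}{422} = \frac{1945}{3925} + \frac{1}{\left(-34\right) 422} = 1945 \cdot \frac{1}{3925} - \frac{1}{14348} = \frac{389}{785} - \frac{1}{14348} = \frac{5580587}{11263180}$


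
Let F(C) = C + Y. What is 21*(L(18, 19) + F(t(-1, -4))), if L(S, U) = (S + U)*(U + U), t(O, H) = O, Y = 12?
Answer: 29757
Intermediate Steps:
L(S, U) = 2*U*(S + U) (L(S, U) = (S + U)*(2*U) = 2*U*(S + U))
F(C) = 12 + C (F(C) = C + 12 = 12 + C)
21*(L(18, 19) + F(t(-1, -4))) = 21*(2*19*(18 + 19) + (12 - 1)) = 21*(2*19*37 + 11) = 21*(1406 + 11) = 21*1417 = 29757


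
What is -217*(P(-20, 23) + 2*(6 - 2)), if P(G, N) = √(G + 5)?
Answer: -1736 - 217*I*√15 ≈ -1736.0 - 840.44*I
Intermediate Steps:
P(G, N) = √(5 + G)
-217*(P(-20, 23) + 2*(6 - 2)) = -217*(√(5 - 20) + 2*(6 - 2)) = -217*(√(-15) + 2*4) = -217*(I*√15 + 8) = -217*(8 + I*√15) = -1736 - 217*I*√15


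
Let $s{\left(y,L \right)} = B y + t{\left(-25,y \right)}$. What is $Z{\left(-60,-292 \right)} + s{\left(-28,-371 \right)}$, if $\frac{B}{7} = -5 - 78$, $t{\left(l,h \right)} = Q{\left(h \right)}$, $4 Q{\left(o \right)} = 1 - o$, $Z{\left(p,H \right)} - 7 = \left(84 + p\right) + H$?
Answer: $\frac{64057}{4} \approx 16014.0$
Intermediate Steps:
$Z{\left(p,H \right)} = 91 + H + p$ ($Z{\left(p,H \right)} = 7 + \left(\left(84 + p\right) + H\right) = 7 + \left(84 + H + p\right) = 91 + H + p$)
$Q{\left(o \right)} = \frac{1}{4} - \frac{o}{4}$ ($Q{\left(o \right)} = \frac{1 - o}{4} = \frac{1}{4} - \frac{o}{4}$)
$t{\left(l,h \right)} = \frac{1}{4} - \frac{h}{4}$
$B = -581$ ($B = 7 \left(-5 - 78\right) = 7 \left(-83\right) = -581$)
$s{\left(y,L \right)} = \frac{1}{4} - \frac{2325 y}{4}$ ($s{\left(y,L \right)} = - 581 y - \left(- \frac{1}{4} + \frac{y}{4}\right) = \frac{1}{4} - \frac{2325 y}{4}$)
$Z{\left(-60,-292 \right)} + s{\left(-28,-371 \right)} = \left(91 - 292 - 60\right) + \left(\frac{1}{4} - -16275\right) = -261 + \left(\frac{1}{4} + 16275\right) = -261 + \frac{65101}{4} = \frac{64057}{4}$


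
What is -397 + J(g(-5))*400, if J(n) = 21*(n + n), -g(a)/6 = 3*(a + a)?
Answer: 3023603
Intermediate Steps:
g(a) = -36*a (g(a) = -18*(a + a) = -18*2*a = -36*a)
J(n) = 42*n (J(n) = 21*(2*n) = 42*n)
-397 + J(g(-5))*400 = -397 + (42*(-36*(-5)))*400 = -397 + (42*180)*400 = -397 + 7560*400 = -397 + 3024000 = 3023603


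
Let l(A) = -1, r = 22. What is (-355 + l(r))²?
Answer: 126736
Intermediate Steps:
(-355 + l(r))² = (-355 - 1)² = (-356)² = 126736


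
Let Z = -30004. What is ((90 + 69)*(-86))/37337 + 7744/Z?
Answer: -174853106/280064837 ≈ -0.62433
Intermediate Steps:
((90 + 69)*(-86))/37337 + 7744/Z = ((90 + 69)*(-86))/37337 + 7744/(-30004) = (159*(-86))*(1/37337) + 7744*(-1/30004) = -13674*1/37337 - 1936/7501 = -13674/37337 - 1936/7501 = -174853106/280064837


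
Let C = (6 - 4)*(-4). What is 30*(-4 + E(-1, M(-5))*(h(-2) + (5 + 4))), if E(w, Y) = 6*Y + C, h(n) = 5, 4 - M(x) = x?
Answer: 19200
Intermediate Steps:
M(x) = 4 - x
C = -8 (C = 2*(-4) = -8)
E(w, Y) = -8 + 6*Y (E(w, Y) = 6*Y - 8 = -8 + 6*Y)
30*(-4 + E(-1, M(-5))*(h(-2) + (5 + 4))) = 30*(-4 + (-8 + 6*(4 - 1*(-5)))*(5 + (5 + 4))) = 30*(-4 + (-8 + 6*(4 + 5))*(5 + 9)) = 30*(-4 + (-8 + 6*9)*14) = 30*(-4 + (-8 + 54)*14) = 30*(-4 + 46*14) = 30*(-4 + 644) = 30*640 = 19200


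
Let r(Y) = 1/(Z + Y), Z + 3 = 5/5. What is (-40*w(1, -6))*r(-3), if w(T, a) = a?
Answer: -48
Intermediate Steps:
Z = -2 (Z = -3 + 5/5 = -3 + 5*(⅕) = -3 + 1 = -2)
r(Y) = 1/(-2 + Y)
(-40*w(1, -6))*r(-3) = (-40*(-6))/(-2 - 3) = 240/(-5) = 240*(-⅕) = -48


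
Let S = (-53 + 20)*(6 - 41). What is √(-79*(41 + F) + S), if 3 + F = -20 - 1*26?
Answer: √1787 ≈ 42.273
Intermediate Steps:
F = -49 (F = -3 + (-20 - 1*26) = -3 + (-20 - 26) = -3 - 46 = -49)
S = 1155 (S = -33*(-35) = 1155)
√(-79*(41 + F) + S) = √(-79*(41 - 49) + 1155) = √(-79*(-8) + 1155) = √(632 + 1155) = √1787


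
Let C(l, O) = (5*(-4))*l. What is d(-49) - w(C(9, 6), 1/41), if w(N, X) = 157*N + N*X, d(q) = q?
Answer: 1156831/41 ≈ 28215.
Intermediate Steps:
C(l, O) = -20*l
d(-49) - w(C(9, 6), 1/41) = -49 - (-20*9)*(157 + 1/41) = -49 - (-180)*(157 + 1/41) = -49 - (-180)*6438/41 = -49 - 1*(-1158840/41) = -49 + 1158840/41 = 1156831/41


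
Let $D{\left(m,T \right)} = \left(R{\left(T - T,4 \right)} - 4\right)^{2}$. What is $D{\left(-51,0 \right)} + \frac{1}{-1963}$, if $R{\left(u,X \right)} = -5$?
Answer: $\frac{159002}{1963} \approx 81.0$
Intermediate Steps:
$D{\left(m,T \right)} = 81$ ($D{\left(m,T \right)} = \left(-5 - 4\right)^{2} = \left(-9\right)^{2} = 81$)
$D{\left(-51,0 \right)} + \frac{1}{-1963} = 81 + \frac{1}{-1963} = 81 - \frac{1}{1963} = \frac{159002}{1963}$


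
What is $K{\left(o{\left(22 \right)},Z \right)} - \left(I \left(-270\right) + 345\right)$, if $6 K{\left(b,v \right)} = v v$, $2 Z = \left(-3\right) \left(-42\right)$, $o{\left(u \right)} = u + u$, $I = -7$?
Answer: $- \frac{3147}{2} \approx -1573.5$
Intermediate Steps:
$o{\left(u \right)} = 2 u$
$Z = 63$ ($Z = \frac{\left(-3\right) \left(-42\right)}{2} = \frac{1}{2} \cdot 126 = 63$)
$K{\left(b,v \right)} = \frac{v^{2}}{6}$ ($K{\left(b,v \right)} = \frac{v v}{6} = \frac{v^{2}}{6}$)
$K{\left(o{\left(22 \right)},Z \right)} - \left(I \left(-270\right) + 345\right) = \frac{63^{2}}{6} - \left(\left(-7\right) \left(-270\right) + 345\right) = \frac{1}{6} \cdot 3969 - \left(1890 + 345\right) = \frac{1323}{2} - 2235 = - \frac{3147}{2}$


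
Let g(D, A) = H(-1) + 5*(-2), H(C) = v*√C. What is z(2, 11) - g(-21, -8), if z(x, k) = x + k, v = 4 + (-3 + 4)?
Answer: 23 - 5*I ≈ 23.0 - 5.0*I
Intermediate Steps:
v = 5 (v = 4 + 1 = 5)
H(C) = 5*√C
z(x, k) = k + x
g(D, A) = -10 + 5*I (g(D, A) = 5*√(-1) + 5*(-2) = 5*I - 10 = -10 + 5*I)
z(2, 11) - g(-21, -8) = (11 + 2) - (-10 + 5*I) = 13 + (10 - 5*I) = 23 - 5*I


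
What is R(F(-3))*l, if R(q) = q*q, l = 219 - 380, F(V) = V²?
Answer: -13041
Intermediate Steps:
l = -161
R(q) = q²
R(F(-3))*l = ((-3)²)²*(-161) = 9²*(-161) = 81*(-161) = -13041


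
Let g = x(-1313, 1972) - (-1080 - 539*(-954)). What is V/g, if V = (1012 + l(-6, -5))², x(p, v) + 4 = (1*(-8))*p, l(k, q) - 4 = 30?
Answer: -547058/251313 ≈ -2.1768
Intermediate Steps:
l(k, q) = 34 (l(k, q) = 4 + 30 = 34)
x(p, v) = -4 - 8*p (x(p, v) = -4 + (1*(-8))*p = -4 - 8*p)
V = 1094116 (V = (1012 + 34)² = 1046² = 1094116)
g = -502626 (g = (-4 - 8*(-1313)) - (-1080 - 539*(-954)) = (-4 + 10504) - (-1080 + 514206) = 10500 - 1*513126 = 10500 - 513126 = -502626)
V/g = 1094116/(-502626) = 1094116*(-1/502626) = -547058/251313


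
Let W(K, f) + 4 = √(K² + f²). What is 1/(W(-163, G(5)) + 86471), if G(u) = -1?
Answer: 86467/7476515519 - √26570/7476515519 ≈ 1.1543e-5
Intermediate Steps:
W(K, f) = -4 + √(K² + f²)
1/(W(-163, G(5)) + 86471) = 1/((-4 + √((-163)² + (-1)²)) + 86471) = 1/((-4 + √(26569 + 1)) + 86471) = 1/((-4 + √26570) + 86471) = 1/(86467 + √26570)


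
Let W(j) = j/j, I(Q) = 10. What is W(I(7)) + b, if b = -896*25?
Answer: -22399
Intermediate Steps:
W(j) = 1
b = -22400
W(I(7)) + b = 1 - 22400 = -22399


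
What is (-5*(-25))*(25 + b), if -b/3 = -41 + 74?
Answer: -9250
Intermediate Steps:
b = -99 (b = -3*(-41 + 74) = -3*33 = -99)
(-5*(-25))*(25 + b) = (-5*(-25))*(25 - 99) = 125*(-74) = -9250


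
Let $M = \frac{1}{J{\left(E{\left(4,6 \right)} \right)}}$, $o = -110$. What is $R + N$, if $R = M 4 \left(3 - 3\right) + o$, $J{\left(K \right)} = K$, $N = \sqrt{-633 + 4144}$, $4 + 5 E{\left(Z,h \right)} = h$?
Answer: $-110 + \sqrt{3511} \approx -50.746$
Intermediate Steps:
$E{\left(Z,h \right)} = - \frac{4}{5} + \frac{h}{5}$
$N = \sqrt{3511} \approx 59.254$
$M = \frac{5}{2}$ ($M = \frac{1}{- \frac{4}{5} + \frac{1}{5} \cdot 6} = \frac{1}{- \frac{4}{5} + \frac{6}{5}} = \frac{1}{\frac{2}{5}} = \frac{5}{2} \approx 2.5$)
$R = -110$ ($R = \frac{5 \cdot 4 \left(3 - 3\right)}{2} - 110 = \frac{5 \cdot 4 \cdot 0}{2} - 110 = \frac{5}{2} \cdot 0 - 110 = 0 - 110 = -110$)
$R + N = -110 + \sqrt{3511}$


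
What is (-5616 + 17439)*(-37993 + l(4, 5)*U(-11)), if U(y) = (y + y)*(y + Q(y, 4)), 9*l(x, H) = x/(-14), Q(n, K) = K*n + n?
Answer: -449736223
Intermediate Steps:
Q(n, K) = n + K*n
l(x, H) = -x/126 (l(x, H) = (x/(-14))/9 = (x*(-1/14))/9 = (-x/14)/9 = -x/126)
U(y) = 12*y² (U(y) = (y + y)*(y + y*(1 + 4)) = (2*y)*(y + y*5) = (2*y)*(y + 5*y) = (2*y)*(6*y) = 12*y²)
(-5616 + 17439)*(-37993 + l(4, 5)*U(-11)) = (-5616 + 17439)*(-37993 + (-1/126*4)*(12*(-11)²)) = 11823*(-37993 - 8*121/21) = 11823*(-37993 - 2/63*1452) = 11823*(-37993 - 968/21) = 11823*(-798821/21) = -449736223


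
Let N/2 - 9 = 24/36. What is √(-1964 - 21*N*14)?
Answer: 4*I*√478 ≈ 87.453*I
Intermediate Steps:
N = 58/3 (N = 18 + 2*(24/36) = 18 + 2*(24*(1/36)) = 18 + 2*(⅔) = 18 + 4/3 = 58/3 ≈ 19.333)
√(-1964 - 21*N*14) = √(-1964 - 21*58/3*14) = √(-1964 - 406*14) = √(-1964 - 5684) = √(-7648) = 4*I*√478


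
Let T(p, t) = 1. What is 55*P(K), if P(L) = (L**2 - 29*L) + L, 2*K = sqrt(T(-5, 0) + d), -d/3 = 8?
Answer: -1265/4 - 770*I*sqrt(23) ≈ -316.25 - 3692.8*I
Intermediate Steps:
d = -24 (d = -3*8 = -24)
K = I*sqrt(23)/2 (K = sqrt(1 - 24)/2 = sqrt(-23)/2 = (I*sqrt(23))/2 = I*sqrt(23)/2 ≈ 2.3979*I)
P(L) = L**2 - 28*L
55*P(K) = 55*((I*sqrt(23)/2)*(-28 + I*sqrt(23)/2)) = 55*(I*sqrt(23)*(-28 + I*sqrt(23)/2)/2) = 55*I*sqrt(23)*(-28 + I*sqrt(23)/2)/2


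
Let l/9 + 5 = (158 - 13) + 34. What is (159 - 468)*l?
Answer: -483894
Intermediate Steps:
l = 1566 (l = -45 + 9*((158 - 13) + 34) = -45 + 9*(145 + 34) = -45 + 9*179 = -45 + 1611 = 1566)
(159 - 468)*l = (159 - 468)*1566 = -309*1566 = -483894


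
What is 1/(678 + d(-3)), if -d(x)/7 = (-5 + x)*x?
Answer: 1/510 ≈ 0.0019608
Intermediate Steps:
d(x) = -7*x*(-5 + x) (d(x) = -7*(-5 + x)*x = -7*x*(-5 + x))
1/(678 + d(-3)) = 1/(678 + 7*(-3)*(5 - 1*(-3))) = 1/(678 + 7*(-3)*(5 + 3)) = 1/(678 + 7*(-3)*8) = 1/(678 - 168) = 1/510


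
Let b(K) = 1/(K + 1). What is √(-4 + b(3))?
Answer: I*√15/2 ≈ 1.9365*I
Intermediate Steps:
b(K) = 1/(1 + K)
√(-4 + b(3)) = √(-4 + 1/(1 + 3)) = √(-4 + 1/4) = √(-4 + ¼) = √(-15/4) = I*√15/2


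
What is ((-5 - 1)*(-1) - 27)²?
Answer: 441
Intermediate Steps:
((-5 - 1)*(-1) - 27)² = (-6*(-1) - 27)² = (6 - 27)² = (-21)² = 441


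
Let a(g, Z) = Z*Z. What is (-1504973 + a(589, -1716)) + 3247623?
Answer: 4687306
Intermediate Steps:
a(g, Z) = Z**2
(-1504973 + a(589, -1716)) + 3247623 = (-1504973 + (-1716)**2) + 3247623 = (-1504973 + 2944656) + 3247623 = 1439683 + 3247623 = 4687306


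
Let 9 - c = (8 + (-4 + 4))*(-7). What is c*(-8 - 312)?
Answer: -20800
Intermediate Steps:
c = 65 (c = 9 - (8 + (-4 + 4))*(-7) = 9 - (8 + 0)*(-7) = 9 - 8*(-7) = 9 - 1*(-56) = 9 + 56 = 65)
c*(-8 - 312) = 65*(-8 - 312) = 65*(-320) = -20800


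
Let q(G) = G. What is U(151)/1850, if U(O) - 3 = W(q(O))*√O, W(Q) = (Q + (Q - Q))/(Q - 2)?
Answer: 3/1850 + 151*√151/275650 ≈ 0.0083531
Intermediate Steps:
W(Q) = Q/(-2 + Q) (W(Q) = (Q + 0)/(-2 + Q) = Q/(-2 + Q))
U(O) = 3 + O^(3/2)/(-2 + O) (U(O) = 3 + (O/(-2 + O))*√O = 3 + O^(3/2)/(-2 + O))
U(151)/1850 = ((-6 + 151^(3/2) + 3*151)/(-2 + 151))/1850 = ((-6 + 151*√151 + 453)/149)*(1/1850) = ((447 + 151*√151)/149)*(1/1850) = (3 + 151*√151/149)*(1/1850) = 3/1850 + 151*√151/275650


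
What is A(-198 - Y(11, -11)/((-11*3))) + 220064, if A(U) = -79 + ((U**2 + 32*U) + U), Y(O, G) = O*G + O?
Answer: 2284885/9 ≈ 2.5388e+5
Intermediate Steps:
Y(O, G) = O + G*O (Y(O, G) = G*O + O = O + G*O)
A(U) = -79 + U**2 + 33*U (A(U) = -79 + (U**2 + 33*U) = -79 + U**2 + 33*U)
A(-198 - Y(11, -11)/((-11*3))) + 220064 = (-79 + (-198 - 11*(1 - 11)/((-11*3)))**2 + 33*(-198 - 11*(1 - 11)/((-11*3)))) + 220064 = (-79 + (-198 - 11*(-10)/(-33))**2 + 33*(-198 - 11*(-10)/(-33))) + 220064 = (-79 + (-198 - (-110)*(-1)/33)**2 + 33*(-198 - (-110)*(-1)/33)) + 220064 = (-79 + (-198 - 1*10/3)**2 + 33*(-198 - 1*10/3)) + 220064 = (-79 + (-198 - 10/3)**2 + 33*(-198 - 10/3)) + 220064 = (-79 + (-604/3)**2 + 33*(-604/3)) + 220064 = (-79 + 364816/9 - 6644) + 220064 = 304309/9 + 220064 = 2284885/9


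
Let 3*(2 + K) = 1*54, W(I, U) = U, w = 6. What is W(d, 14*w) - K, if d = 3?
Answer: 68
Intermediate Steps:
K = 16 (K = -2 + (1*54)/3 = -2 + (⅓)*54 = -2 + 18 = 16)
W(d, 14*w) - K = 14*6 - 1*16 = 84 - 16 = 68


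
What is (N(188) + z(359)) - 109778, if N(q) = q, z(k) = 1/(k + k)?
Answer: -78685619/718 ≈ -1.0959e+5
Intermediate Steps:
z(k) = 1/(2*k)
(N(188) + z(359)) - 109778 = (188 + (½)/359) - 109778 = (188 + (½)*(1/359)) - 109778 = (188 + 1/718) - 109778 = 134985/718 - 109778 = -78685619/718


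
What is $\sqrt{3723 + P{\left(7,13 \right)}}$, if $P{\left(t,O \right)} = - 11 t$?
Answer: $\sqrt{3646} \approx 60.382$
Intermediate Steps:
$\sqrt{3723 + P{\left(7,13 \right)}} = \sqrt{3723 - 77} = \sqrt{3646}$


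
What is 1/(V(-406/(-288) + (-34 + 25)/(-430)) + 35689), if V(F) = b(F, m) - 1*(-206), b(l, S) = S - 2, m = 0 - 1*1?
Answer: 1/35892 ≈ 2.7861e-5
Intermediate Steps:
m = -1 (m = 0 - 1 = -1)
b(l, S) = -2 + S
V(F) = 203 (V(F) = (-2 - 1) - 1*(-206) = -3 + 206 = 203)
1/(V(-406/(-288) + (-34 + 25)/(-430)) + 35689) = 1/(203 + 35689) = 1/35892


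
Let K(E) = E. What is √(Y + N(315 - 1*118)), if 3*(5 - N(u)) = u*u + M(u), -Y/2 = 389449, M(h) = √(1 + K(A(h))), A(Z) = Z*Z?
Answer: √(-7126464 - 3*√38810)/3 ≈ 889.88*I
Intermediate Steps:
A(Z) = Z²
M(h) = √(1 + h²)
Y = -778898 (Y = -2*389449 = -778898)
N(u) = 5 - u²/3 - √(1 + u²)/3 (N(u) = 5 - (u*u + √(1 + u²))/3 = 5 - (u² + √(1 + u²))/3 = 5 + (-u²/3 - √(1 + u²)/3) = 5 - u²/3 - √(1 + u²)/3)
√(Y + N(315 - 1*118)) = √(-778898 + (5 - (315 - 1*118)²/3 - √(1 + (315 - 1*118)²)/3)) = √(-778898 + (5 - (315 - 118)²/3 - √(1 + (315 - 118)²)/3)) = √(-778898 + (5 - ⅓*197² - √(1 + 197²)/3)) = √(-778898 + (5 - ⅓*38809 - √(1 + 38809)/3)) = √(-778898 + (5 - 38809/3 - √38810/3)) = √(-778898 + (-38794/3 - √38810/3)) = √(-2375488/3 - √38810/3)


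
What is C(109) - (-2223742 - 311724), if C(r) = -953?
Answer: 2534513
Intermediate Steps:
C(109) - (-2223742 - 311724) = -953 - (-2223742 - 311724) = -953 - 1*(-2535466) = -953 + 2535466 = 2534513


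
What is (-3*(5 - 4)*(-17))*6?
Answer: 306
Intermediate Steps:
(-3*(5 - 4)*(-17))*6 = (-3*1*(-17))*6 = -3*(-17)*6 = 51*6 = 306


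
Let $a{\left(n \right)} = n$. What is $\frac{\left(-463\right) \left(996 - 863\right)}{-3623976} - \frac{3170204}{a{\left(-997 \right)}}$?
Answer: $\frac{11488804605367}{3613104072} \approx 3179.8$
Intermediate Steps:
$\frac{\left(-463\right) \left(996 - 863\right)}{-3623976} - \frac{3170204}{a{\left(-997 \right)}} = \frac{\left(-463\right) \left(996 - 863\right)}{-3623976} - \frac{3170204}{-997} = \left(-463\right) 133 \left(- \frac{1}{3623976}\right) - - \frac{3170204}{997} = \left(-61579\right) \left(- \frac{1}{3623976}\right) + \frac{3170204}{997} = \frac{61579}{3623976} + \frac{3170204}{997} = \frac{11488804605367}{3613104072}$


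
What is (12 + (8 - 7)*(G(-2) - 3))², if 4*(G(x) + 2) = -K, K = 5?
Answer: 529/16 ≈ 33.063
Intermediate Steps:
G(x) = -13/4 (G(x) = -2 + (-1*5)/4 = -2 + (¼)*(-5) = -2 - 5/4 = -13/4)
(12 + (8 - 7)*(G(-2) - 3))² = (12 + (8 - 7)*(-13/4 - 3))² = (12 + 1*(-25/4))² = (12 - 25/4)² = (23/4)² = 529/16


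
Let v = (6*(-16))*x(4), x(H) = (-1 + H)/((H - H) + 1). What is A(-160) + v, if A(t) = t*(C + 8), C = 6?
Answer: -2528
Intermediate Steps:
x(H) = -1 + H (x(H) = (-1 + H)/(0 + 1) = (-1 + H)/1 = (-1 + H)*1 = -1 + H)
A(t) = 14*t (A(t) = t*(6 + 8) = t*14 = 14*t)
v = -288 (v = (6*(-16))*(-1 + 4) = -96*3 = -288)
A(-160) + v = 14*(-160) - 288 = -2240 - 288 = -2528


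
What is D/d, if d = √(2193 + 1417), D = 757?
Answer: 757*√10/190 ≈ 12.599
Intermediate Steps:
d = 19*√10 (d = √3610 = 19*√10 ≈ 60.083)
D/d = 757/((19*√10)) = 757*(√10/190) = 757*√10/190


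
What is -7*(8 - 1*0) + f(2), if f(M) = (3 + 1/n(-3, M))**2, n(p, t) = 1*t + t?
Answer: -727/16 ≈ -45.438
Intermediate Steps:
n(p, t) = 2*t (n(p, t) = t + t = 2*t)
f(M) = (3 + 1/(2*M))**2
-7*(8 - 1*0) + f(2) = -7*(8 - 1*0) + (1/4)*(1 + 6*2)**2/2**2 = -7*(8 + 0) + (1/4)*(1/4)*(1 + 12)**2 = -7*8 + (1/4)*(1/4)*13**2 = -56 + (1/4)*(1/4)*169 = -56 + 169/16 = -727/16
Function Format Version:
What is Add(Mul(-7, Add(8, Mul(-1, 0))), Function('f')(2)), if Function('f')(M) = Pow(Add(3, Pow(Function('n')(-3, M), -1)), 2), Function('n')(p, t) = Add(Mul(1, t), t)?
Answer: Rational(-727, 16) ≈ -45.438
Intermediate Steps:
Function('n')(p, t) = Mul(2, t) (Function('n')(p, t) = Add(t, t) = Mul(2, t))
Function('f')(M) = Pow(Add(3, Mul(Rational(1, 2), Pow(M, -1))), 2) (Function('f')(M) = Pow(Add(3, Pow(Mul(2, M), -1)), 2) = Pow(Add(3, Mul(Rational(1, 2), Pow(M, -1))), 2))
Add(Mul(-7, Add(8, Mul(-1, 0))), Function('f')(2)) = Add(Mul(-7, Add(8, Mul(-1, 0))), Mul(Rational(1, 4), Pow(2, -2), Pow(Add(1, Mul(6, 2)), 2))) = Add(Mul(-7, Add(8, 0)), Mul(Rational(1, 4), Rational(1, 4), Pow(Add(1, 12), 2))) = Add(Mul(-7, 8), Mul(Rational(1, 4), Rational(1, 4), Pow(13, 2))) = Add(-56, Mul(Rational(1, 4), Rational(1, 4), 169)) = Add(-56, Rational(169, 16)) = Rational(-727, 16)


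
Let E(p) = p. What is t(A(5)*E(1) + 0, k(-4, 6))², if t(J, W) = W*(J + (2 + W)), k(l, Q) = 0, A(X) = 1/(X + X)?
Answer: 0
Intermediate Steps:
A(X) = 1/(2*X)
t(J, W) = W*(2 + J + W)
t(A(5)*E(1) + 0, k(-4, 6))² = (0*(2 + (((½)/5)*1 + 0) + 0))² = (0*(2 + (((½)*(⅕))*1 + 0) + 0))² = (0*(2 + ((⅒)*1 + 0) + 0))² = (0*(2 + (⅒ + 0) + 0))² = (0*(2 + ⅒ + 0))² = (0*(21/10))² = 0² = 0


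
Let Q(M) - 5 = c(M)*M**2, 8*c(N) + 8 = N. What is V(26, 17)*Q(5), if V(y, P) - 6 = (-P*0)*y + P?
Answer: -805/8 ≈ -100.63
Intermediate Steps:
c(N) = -1 + N/8
Q(M) = 5 + M**2*(-1 + M/8) (Q(M) = 5 + (-1 + M/8)*M**2 = 5 + M**2*(-1 + M/8))
V(y, P) = 6 + P (V(y, P) = 6 + ((-P*0)*y + P) = 6 + (0*y + P) = 6 + (0 + P) = 6 + P)
V(26, 17)*Q(5) = (6 + 17)*(5 + (1/8)*5**2*(-8 + 5)) = 23*(5 + (1/8)*25*(-3)) = 23*(5 - 75/8) = 23*(-35/8) = -805/8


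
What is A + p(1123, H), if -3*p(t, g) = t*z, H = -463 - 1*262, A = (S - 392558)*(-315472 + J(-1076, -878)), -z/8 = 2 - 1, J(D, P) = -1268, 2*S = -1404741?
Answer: 1040422968254/3 ≈ 3.4681e+11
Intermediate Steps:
S = -1404741/2 (S = (½)*(-1404741) = -1404741/2 ≈ -7.0237e+5)
z = -8 (z = -8*(2 - 1) = -8*1 = -8)
A = 346807653090 (A = (-1404741/2 - 392558)*(-315472 - 1268) = -2189857/2*(-316740) = 346807653090)
H = -725 (H = -463 - 262 = -725)
p(t, g) = 8*t/3 (p(t, g) = -t*(-8)/3 = -(-8)*t/3 = 8*t/3)
A + p(1123, H) = 346807653090 + (8/3)*1123 = 346807653090 + 8984/3 = 1040422968254/3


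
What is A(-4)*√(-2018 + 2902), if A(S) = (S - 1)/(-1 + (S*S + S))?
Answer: -10*√221/11 ≈ -13.515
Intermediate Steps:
A(S) = (-1 + S)/(-1 + S + S²) (A(S) = (-1 + S)/(-1 + (S² + S)) = (-1 + S)/(-1 + (S + S²)) = (-1 + S)/(-1 + S + S²))
A(-4)*√(-2018 + 2902) = ((-1 - 4)/(-1 - 4 + (-4)²))*√(-2018 + 2902) = (-5/(-1 - 4 + 16))*√884 = (-5/11)*(2*√221) = ((1/11)*(-5))*(2*√221) = -10*√221/11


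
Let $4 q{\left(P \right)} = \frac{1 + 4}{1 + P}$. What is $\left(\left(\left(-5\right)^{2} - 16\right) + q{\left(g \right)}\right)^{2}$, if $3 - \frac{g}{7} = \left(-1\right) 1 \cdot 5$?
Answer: $\frac{4231249}{51984} \approx 81.395$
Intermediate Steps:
$g = 56$ ($g = 21 - 7 \left(-1\right) 1 \cdot 5 = 21 - 7 \left(\left(-1\right) 5\right) = 21 - -35 = 21 + 35 = 56$)
$q{\left(P \right)} = \frac{5}{4 \left(1 + P\right)}$ ($q{\left(P \right)} = \frac{\left(1 + 4\right) \frac{1}{1 + P}}{4} = \frac{5 \frac{1}{1 + P}}{4} = \frac{5}{4 \left(1 + P\right)}$)
$\left(\left(\left(-5\right)^{2} - 16\right) + q{\left(g \right)}\right)^{2} = \left(\left(\left(-5\right)^{2} - 16\right) + \frac{5}{4 \left(1 + 56\right)}\right)^{2} = \left(\left(25 - 16\right) + \frac{5}{4 \cdot 57}\right)^{2} = \left(9 + \frac{5}{4} \cdot \frac{1}{57}\right)^{2} = \left(9 + \frac{5}{228}\right)^{2} = \left(\frac{2057}{228}\right)^{2} = \frac{4231249}{51984}$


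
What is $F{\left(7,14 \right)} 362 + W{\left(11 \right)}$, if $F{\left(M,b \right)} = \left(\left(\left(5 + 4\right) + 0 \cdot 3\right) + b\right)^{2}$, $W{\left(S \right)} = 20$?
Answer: $191518$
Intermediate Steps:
$F{\left(M,b \right)} = \left(9 + b\right)^{2}$ ($F{\left(M,b \right)} = \left(\left(9 + 0\right) + b\right)^{2} = \left(9 + b\right)^{2}$)
$F{\left(7,14 \right)} 362 + W{\left(11 \right)} = \left(9 + 14\right)^{2} \cdot 362 + 20 = 23^{2} \cdot 362 + 20 = 529 \cdot 362 + 20 = 191498 + 20 = 191518$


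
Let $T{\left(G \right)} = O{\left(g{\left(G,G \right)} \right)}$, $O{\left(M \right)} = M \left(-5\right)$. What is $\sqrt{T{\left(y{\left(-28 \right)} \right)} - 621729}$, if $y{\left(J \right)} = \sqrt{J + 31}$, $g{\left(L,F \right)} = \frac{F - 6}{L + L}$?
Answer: $\frac{\sqrt{-2486926 + 20 \sqrt{3}}}{2} \approx 788.49 i$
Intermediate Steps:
$g{\left(L,F \right)} = \frac{-6 + F}{2 L}$
$O{\left(M \right)} = - 5 M$
$y{\left(J \right)} = \sqrt{31 + J}$
$T{\left(G \right)} = - \frac{5 \left(-6 + G\right)}{2 G}$ ($T{\left(G \right)} = - 5 \frac{-6 + G}{2 G} = - \frac{5 \left(-6 + G\right)}{2 G}$)
$\sqrt{T{\left(y{\left(-28 \right)} \right)} - 621729} = \sqrt{\left(- \frac{5}{2} + \frac{15}{\sqrt{31 - 28}}\right) - 621729} = \sqrt{\left(- \frac{5}{2} + \frac{15}{\sqrt{3}}\right) - 621729} = \sqrt{\left(- \frac{5}{2} + 15 \frac{\sqrt{3}}{3}\right) - 621729} = \sqrt{\left(- \frac{5}{2} + 5 \sqrt{3}\right) - 621729} = \sqrt{- \frac{1243463}{2} + 5 \sqrt{3}}$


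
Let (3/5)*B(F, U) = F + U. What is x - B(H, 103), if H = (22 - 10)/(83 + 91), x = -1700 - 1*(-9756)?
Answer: 685927/87 ≈ 7884.2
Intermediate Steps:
x = 8056 (x = -1700 + 9756 = 8056)
H = 2/29 (H = 12/174 = 12*(1/174) = 2/29 ≈ 0.068966)
B(F, U) = 5*F/3 + 5*U/3 (B(F, U) = 5*(F + U)/3 = 5*F/3 + 5*U/3)
x - B(H, 103) = 8056 - ((5/3)*(2/29) + (5/3)*103) = 8056 - (10/87 + 515/3) = 8056 - 1*14945/87 = 8056 - 14945/87 = 685927/87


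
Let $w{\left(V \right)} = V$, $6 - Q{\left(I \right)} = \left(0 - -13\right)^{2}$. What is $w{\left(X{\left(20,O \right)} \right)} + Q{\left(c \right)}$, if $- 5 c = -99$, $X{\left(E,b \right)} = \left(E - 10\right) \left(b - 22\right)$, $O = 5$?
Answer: $-333$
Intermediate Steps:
$X{\left(E,b \right)} = \left(-22 + b\right) \left(-10 + E\right)$ ($X{\left(E,b \right)} = \left(-10 + E\right) \left(-22 + b\right) = \left(-22 + b\right) \left(-10 + E\right)$)
$c = \frac{99}{5}$ ($c = \left(- \frac{1}{5}\right) \left(-99\right) = \frac{99}{5} \approx 19.8$)
$Q{\left(I \right)} = -163$ ($Q{\left(I \right)} = 6 - \left(0 - -13\right)^{2} = 6 - \left(0 + 13\right)^{2} = 6 - 13^{2} = 6 - 169 = -163$)
$w{\left(X{\left(20,O \right)} \right)} + Q{\left(c \right)} = \left(220 - 440 - 50 + 20 \cdot 5\right) - 163 = \left(220 - 440 - 50 + 100\right) - 163 = -170 - 163 = -333$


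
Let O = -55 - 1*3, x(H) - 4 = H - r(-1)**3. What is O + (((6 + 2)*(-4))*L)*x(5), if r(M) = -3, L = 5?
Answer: -5818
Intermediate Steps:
x(H) = 31 + H (x(H) = 4 + (H - 1*(-3)**3) = 4 + (H - 1*(-27)) = 4 + (H + 27) = 4 + (27 + H) = 31 + H)
O = -58 (O = -55 - 3 = -58)
O + (((6 + 2)*(-4))*L)*x(5) = -58 + (((6 + 2)*(-4))*5)*(31 + 5) = -58 + ((8*(-4))*5)*36 = -58 - 32*5*36 = -58 - 160*36 = -58 - 5760 = -5818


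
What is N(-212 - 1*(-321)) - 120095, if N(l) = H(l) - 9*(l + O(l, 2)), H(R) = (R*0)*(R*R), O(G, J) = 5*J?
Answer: -121166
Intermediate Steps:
H(R) = 0 (H(R) = 0*R² = 0)
N(l) = -90 - 9*l (N(l) = 0 - 9*(l + 5*2) = 0 - 9*(l + 10) = 0 - 9*(10 + l) = 0 + (-90 - 9*l) = -90 - 9*l)
N(-212 - 1*(-321)) - 120095 = (-90 - 9*(-212 - 1*(-321))) - 120095 = (-90 - 9*(-212 + 321)) - 120095 = (-90 - 9*109) - 120095 = (-90 - 981) - 120095 = -1071 - 120095 = -121166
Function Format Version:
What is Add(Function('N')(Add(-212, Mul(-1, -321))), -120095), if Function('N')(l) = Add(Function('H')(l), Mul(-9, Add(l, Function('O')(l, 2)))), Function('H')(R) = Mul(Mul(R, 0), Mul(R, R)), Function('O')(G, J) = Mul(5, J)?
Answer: -121166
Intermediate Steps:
Function('H')(R) = 0 (Function('H')(R) = Mul(0, Pow(R, 2)) = 0)
Function('N')(l) = Add(-90, Mul(-9, l)) (Function('N')(l) = Add(0, Mul(-9, Add(l, Mul(5, 2)))) = Add(0, Mul(-9, Add(l, 10))) = Add(0, Mul(-9, Add(10, l))) = Add(0, Add(-90, Mul(-9, l))) = Add(-90, Mul(-9, l)))
Add(Function('N')(Add(-212, Mul(-1, -321))), -120095) = Add(Add(-90, Mul(-9, Add(-212, Mul(-1, -321)))), -120095) = Add(Add(-90, Mul(-9, Add(-212, 321))), -120095) = Add(Add(-90, Mul(-9, 109)), -120095) = Add(Add(-90, -981), -120095) = Add(-1071, -120095) = -121166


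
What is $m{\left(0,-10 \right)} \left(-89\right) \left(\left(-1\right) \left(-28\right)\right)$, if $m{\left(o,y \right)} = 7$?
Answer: $-17444$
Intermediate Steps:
$m{\left(0,-10 \right)} \left(-89\right) \left(\left(-1\right) \left(-28\right)\right) = 7 \left(-89\right) \left(\left(-1\right) \left(-28\right)\right) = \left(-623\right) 28 = -17444$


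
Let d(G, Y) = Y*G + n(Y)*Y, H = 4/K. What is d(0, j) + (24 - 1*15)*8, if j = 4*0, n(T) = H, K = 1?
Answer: 72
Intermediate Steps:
H = 4 (H = 4/1 = 4*1 = 4)
n(T) = 4
j = 0
d(G, Y) = 4*Y + G*Y (d(G, Y) = Y*G + 4*Y = G*Y + 4*Y = 4*Y + G*Y)
d(0, j) + (24 - 1*15)*8 = 0*(4 + 0) + (24 - 1*15)*8 = 0*4 + (24 - 15)*8 = 0 + 9*8 = 0 + 72 = 72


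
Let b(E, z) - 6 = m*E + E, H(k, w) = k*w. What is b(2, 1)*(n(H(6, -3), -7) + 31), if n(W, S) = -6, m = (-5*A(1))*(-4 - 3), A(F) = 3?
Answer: 5450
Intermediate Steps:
m = 105 (m = (-5*3)*(-4 - 3) = -15*(-7) = 105)
b(E, z) = 6 + 106*E (b(E, z) = 6 + (105*E + E) = 6 + 106*E)
b(2, 1)*(n(H(6, -3), -7) + 31) = (6 + 106*2)*(-6 + 31) = (6 + 212)*25 = 218*25 = 5450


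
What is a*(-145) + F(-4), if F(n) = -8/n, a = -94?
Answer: 13632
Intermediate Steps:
a*(-145) + F(-4) = -94*(-145) - 8/(-4) = 13630 - 8*(-1/4) = 13630 + 2 = 13632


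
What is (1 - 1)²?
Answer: 0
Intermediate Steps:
(1 - 1)² = 0² = 0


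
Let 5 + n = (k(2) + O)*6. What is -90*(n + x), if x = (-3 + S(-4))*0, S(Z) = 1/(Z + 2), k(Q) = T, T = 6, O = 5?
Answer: -5490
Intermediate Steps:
k(Q) = 6
S(Z) = 1/(2 + Z)
n = 61 (n = -5 + (6 + 5)*6 = -5 + 11*6 = -5 + 66 = 61)
x = 0 (x = (-3 + 1/(2 - 4))*0 = (-3 + 1/(-2))*0 = (-3 - 1/2)*0 = -7/2*0 = 0)
-90*(n + x) = -90*(61 + 0) = -90*61 = -5490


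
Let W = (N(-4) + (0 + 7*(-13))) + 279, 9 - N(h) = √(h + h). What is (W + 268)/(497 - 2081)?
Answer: -155/528 + I*√2/792 ≈ -0.29356 + 0.0017856*I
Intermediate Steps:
N(h) = 9 - √2*√h (N(h) = 9 - √(h + h) = 9 - √(2*h) = 9 - √2*√h)
W = 197 - 2*I*√2 (W = ((9 - √2*√(-4)) + (0 + 7*(-13))) + 279 = ((9 - √2*2*I) + (0 - 91)) + 279 = ((9 - 2*I*√2) - 91) + 279 = (-82 - 2*I*√2) + 279 = 197 - 2*I*√2 ≈ 197.0 - 2.8284*I)
(W + 268)/(497 - 2081) = ((197 - 2*I*√2) + 268)/(497 - 2081) = (465 - 2*I*√2)/(-1584) = (465 - 2*I*√2)*(-1/1584) = -155/528 + I*√2/792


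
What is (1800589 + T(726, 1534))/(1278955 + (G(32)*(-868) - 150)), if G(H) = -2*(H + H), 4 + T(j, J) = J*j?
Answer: 971423/463303 ≈ 2.0967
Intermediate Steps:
T(j, J) = -4 + J*j
G(H) = -4*H
(1800589 + T(726, 1534))/(1278955 + (G(32)*(-868) - 150)) = (1800589 + (-4 + 1534*726))/(1278955 + (-4*32*(-868) - 150)) = (1800589 + (-4 + 1113684))/(1278955 + (-128*(-868) - 150)) = (1800589 + 1113680)/(1278955 + (111104 - 150)) = 2914269/(1278955 + 110954) = 2914269/1389909 = 2914269*(1/1389909) = 971423/463303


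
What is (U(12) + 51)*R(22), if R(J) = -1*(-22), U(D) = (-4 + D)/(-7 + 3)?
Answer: 1078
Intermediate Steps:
U(D) = 1 - D/4 (U(D) = (-4 + D)/(-4) = (-4 + D)*(-¼) = 1 - D/4)
R(J) = 22
(U(12) + 51)*R(22) = ((1 - ¼*12) + 51)*22 = ((1 - 3) + 51)*22 = (-2 + 51)*22 = 49*22 = 1078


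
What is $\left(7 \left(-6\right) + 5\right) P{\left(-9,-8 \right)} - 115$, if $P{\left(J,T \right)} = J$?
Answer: $218$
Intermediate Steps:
$\left(7 \left(-6\right) + 5\right) P{\left(-9,-8 \right)} - 115 = \left(7 \left(-6\right) + 5\right) \left(-9\right) - 115 = \left(-42 + 5\right) \left(-9\right) - 115 = \left(-37\right) \left(-9\right) - 115 = 333 - 115 = 218$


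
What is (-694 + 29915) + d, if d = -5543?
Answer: 23678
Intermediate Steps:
(-694 + 29915) + d = (-694 + 29915) - 5543 = 29221 - 5543 = 23678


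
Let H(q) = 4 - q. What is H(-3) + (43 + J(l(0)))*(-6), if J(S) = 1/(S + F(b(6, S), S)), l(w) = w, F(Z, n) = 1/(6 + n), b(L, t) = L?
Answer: -287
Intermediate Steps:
J(S) = 1/(S + 1/(6 + S))
H(-3) + (43 + J(l(0)))*(-6) = (4 - 1*(-3)) + (43 + (6 + 0)/(1 + 0*(6 + 0)))*(-6) = (4 + 3) + (43 + 6/(1 + 0*6))*(-6) = 7 + (43 + 6/(1 + 0))*(-6) = 7 + (43 + 6/1)*(-6) = 7 + (43 + 1*6)*(-6) = 7 + (43 + 6)*(-6) = 7 + 49*(-6) = 7 - 294 = -287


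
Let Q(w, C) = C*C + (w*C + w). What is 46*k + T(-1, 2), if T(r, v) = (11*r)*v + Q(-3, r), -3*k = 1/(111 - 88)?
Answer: -65/3 ≈ -21.667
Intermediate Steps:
k = -1/69 (k = -1/(3*(111 - 88)) = -⅓/23 = -⅓*1/23 = -1/69 ≈ -0.014493)
Q(w, C) = w + C² + C*w (Q(w, C) = C² + (C*w + w) = C² + (w + C*w) = w + C² + C*w)
T(r, v) = -3 + r² - 3*r + 11*r*v (T(r, v) = (11*r)*v + (-3 + r² + r*(-3)) = 11*r*v + (-3 + r² - 3*r) = -3 + r² - 3*r + 11*r*v)
46*k + T(-1, 2) = 46*(-1/69) + (-3 + (-1)² - 3*(-1) + 11*(-1)*2) = -⅔ + (-3 + 1 + 3 - 22) = -⅔ - 21 = -65/3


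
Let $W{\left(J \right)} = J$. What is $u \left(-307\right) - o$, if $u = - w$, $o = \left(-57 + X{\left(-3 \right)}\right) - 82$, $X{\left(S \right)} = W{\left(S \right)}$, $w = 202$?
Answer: $62156$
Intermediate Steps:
$X{\left(S \right)} = S$
$o = -142$ ($o = \left(-57 - 3\right) - 82 = -60 - 82 = -142$)
$u = -202$ ($u = \left(-1\right) 202 = -202$)
$u \left(-307\right) - o = \left(-202\right) \left(-307\right) - -142 = 62014 + 142 = 62156$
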